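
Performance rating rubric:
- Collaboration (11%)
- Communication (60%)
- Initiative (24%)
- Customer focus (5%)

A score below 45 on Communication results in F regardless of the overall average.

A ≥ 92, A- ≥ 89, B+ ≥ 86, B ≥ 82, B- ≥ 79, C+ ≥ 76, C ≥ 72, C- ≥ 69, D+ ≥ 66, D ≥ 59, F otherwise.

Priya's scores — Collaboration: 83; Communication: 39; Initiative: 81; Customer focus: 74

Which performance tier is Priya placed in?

F

Communication score 39 < 45: minimum not met.
Weighted total:
  Collaboration 83 × 0.11 = 9.13
  Communication 39 × 0.6 = 23.4
  Initiative 81 × 0.24 = 19.44
  Customer focus 74 × 0.05 = 3.7
Sum = 55.67
Because the Communication minimum was not met, the result is F.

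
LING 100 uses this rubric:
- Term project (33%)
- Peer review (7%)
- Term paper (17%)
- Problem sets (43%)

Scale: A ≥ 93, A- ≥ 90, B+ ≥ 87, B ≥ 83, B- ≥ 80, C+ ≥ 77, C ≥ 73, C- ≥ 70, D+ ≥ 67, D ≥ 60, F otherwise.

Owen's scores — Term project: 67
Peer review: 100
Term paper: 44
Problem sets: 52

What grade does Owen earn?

Weighted total:
  Term project 67 × 0.33 = 22.11
  Peer review 100 × 0.07 = 7
  Term paper 44 × 0.17 = 7.48
  Problem sets 52 × 0.43 = 22.36
Sum = 58.95
58.95 < 60 → F

F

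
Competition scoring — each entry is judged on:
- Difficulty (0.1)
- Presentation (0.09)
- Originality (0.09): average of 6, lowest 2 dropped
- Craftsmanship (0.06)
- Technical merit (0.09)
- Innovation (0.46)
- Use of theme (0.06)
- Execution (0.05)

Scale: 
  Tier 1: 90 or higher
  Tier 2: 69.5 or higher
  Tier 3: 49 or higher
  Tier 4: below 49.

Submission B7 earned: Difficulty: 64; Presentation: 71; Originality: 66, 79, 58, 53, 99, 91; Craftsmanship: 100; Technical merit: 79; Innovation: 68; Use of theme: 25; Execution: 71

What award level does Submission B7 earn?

Tier 2

Originality: drop 53, 58 → average of remaining 4 = 335/4 = 83.75
Weighted total:
  Difficulty 64 × 0.1 = 6.4
  Presentation 71 × 0.09 = 6.39
  Originality 83.75 × 0.09 = 7.5375
  Craftsmanship 100 × 0.06 = 6
  Technical merit 79 × 0.09 = 7.11
  Innovation 68 × 0.46 = 31.28
  Use of theme 25 × 0.06 = 1.5
  Execution 71 × 0.05 = 3.55
Sum = 69.7675
69.7675 is ≥ 69.5 and < 90 → Tier 2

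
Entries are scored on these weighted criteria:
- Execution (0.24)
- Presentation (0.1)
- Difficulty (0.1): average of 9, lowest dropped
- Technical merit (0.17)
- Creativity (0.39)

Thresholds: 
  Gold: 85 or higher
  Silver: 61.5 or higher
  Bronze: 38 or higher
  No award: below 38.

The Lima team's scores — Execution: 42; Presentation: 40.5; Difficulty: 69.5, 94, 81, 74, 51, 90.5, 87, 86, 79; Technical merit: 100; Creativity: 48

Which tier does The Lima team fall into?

Bronze

Difficulty: drop 51 → average of remaining 8 = 661/8 = 82.625
Weighted total:
  Execution 42 × 0.24 = 10.08
  Presentation 40.5 × 0.1 = 4.05
  Difficulty 82.625 × 0.1 = 8.2625
  Technical merit 100 × 0.17 = 17
  Creativity 48 × 0.39 = 18.72
Sum = 58.1125
58.1125 is ≥ 38 and < 61.5 → Bronze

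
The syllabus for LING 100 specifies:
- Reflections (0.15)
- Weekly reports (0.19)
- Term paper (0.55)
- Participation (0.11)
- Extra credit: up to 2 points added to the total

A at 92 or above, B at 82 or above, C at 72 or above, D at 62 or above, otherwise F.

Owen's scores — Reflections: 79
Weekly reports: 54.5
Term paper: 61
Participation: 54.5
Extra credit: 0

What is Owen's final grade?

F

Weighted total:
  Reflections 79 × 0.15 = 11.85
  Weekly reports 54.5 × 0.19 = 10.355
  Term paper 61 × 0.55 = 33.55
  Participation 54.5 × 0.11 = 5.995
Sum = 61.75
Extra credit: 61.75 + 0 = 61.75
61.75 < 62 → F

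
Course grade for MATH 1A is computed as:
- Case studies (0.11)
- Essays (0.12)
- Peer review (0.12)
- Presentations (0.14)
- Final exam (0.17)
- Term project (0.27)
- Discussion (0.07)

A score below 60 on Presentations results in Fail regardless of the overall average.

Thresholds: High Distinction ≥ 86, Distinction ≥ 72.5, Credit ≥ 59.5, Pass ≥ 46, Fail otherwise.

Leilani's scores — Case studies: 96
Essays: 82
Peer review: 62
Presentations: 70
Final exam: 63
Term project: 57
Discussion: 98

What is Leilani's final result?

Presentations score 70 ≥ 60: minimum met.
Weighted total:
  Case studies 96 × 0.11 = 10.56
  Essays 82 × 0.12 = 9.84
  Peer review 62 × 0.12 = 7.44
  Presentations 70 × 0.14 = 9.8
  Final exam 63 × 0.17 = 10.71
  Term project 57 × 0.27 = 15.39
  Discussion 98 × 0.07 = 6.86
Sum = 70.6
70.6 is ≥ 59.5 and < 72.5 → Credit

Credit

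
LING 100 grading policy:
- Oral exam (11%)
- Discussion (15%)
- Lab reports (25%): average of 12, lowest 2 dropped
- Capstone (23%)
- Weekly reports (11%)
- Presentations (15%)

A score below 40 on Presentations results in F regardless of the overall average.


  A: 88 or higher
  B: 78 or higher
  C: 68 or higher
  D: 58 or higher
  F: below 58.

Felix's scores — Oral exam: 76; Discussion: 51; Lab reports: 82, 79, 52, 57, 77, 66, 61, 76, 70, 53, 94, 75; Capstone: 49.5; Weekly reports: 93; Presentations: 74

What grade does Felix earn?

D

Lab reports: drop 52, 53 → average of remaining 10 = 737/10 = 73.7
Presentations score 74 ≥ 40: minimum met.
Weighted total:
  Oral exam 76 × 0.11 = 8.36
  Discussion 51 × 0.15 = 7.65
  Lab reports 73.7 × 0.25 = 18.425
  Capstone 49.5 × 0.23 = 11.385
  Weekly reports 93 × 0.11 = 10.23
  Presentations 74 × 0.15 = 11.1
Sum = 67.15
67.15 is ≥ 58 and < 68 → D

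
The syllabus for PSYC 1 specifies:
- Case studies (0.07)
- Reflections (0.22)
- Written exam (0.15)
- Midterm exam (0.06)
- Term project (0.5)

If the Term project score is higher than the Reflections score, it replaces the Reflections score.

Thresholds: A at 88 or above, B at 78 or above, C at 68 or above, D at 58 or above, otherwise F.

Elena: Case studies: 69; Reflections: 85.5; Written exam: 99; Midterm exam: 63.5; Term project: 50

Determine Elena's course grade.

Term project (50) ≤ Reflections (85.5), so Reflections stays at 85.5.
Weighted total:
  Case studies 69 × 0.07 = 4.83
  Reflections 85.5 × 0.22 = 18.81
  Written exam 99 × 0.15 = 14.85
  Midterm exam 63.5 × 0.06 = 3.81
  Term project 50 × 0.5 = 25
Sum = 67.3
67.3 is ≥ 58 and < 68 → D

D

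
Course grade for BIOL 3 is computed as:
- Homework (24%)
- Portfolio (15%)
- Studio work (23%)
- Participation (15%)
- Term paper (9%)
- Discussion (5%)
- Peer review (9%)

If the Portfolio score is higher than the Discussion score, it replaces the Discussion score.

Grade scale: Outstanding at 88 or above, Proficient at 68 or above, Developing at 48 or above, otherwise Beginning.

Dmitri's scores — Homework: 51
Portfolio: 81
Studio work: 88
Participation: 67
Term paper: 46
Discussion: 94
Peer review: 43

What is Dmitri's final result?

Portfolio (81) ≤ Discussion (94), so Discussion stays at 94.
Weighted total:
  Homework 51 × 0.24 = 12.24
  Portfolio 81 × 0.15 = 12.15
  Studio work 88 × 0.23 = 20.24
  Participation 67 × 0.15 = 10.05
  Term paper 46 × 0.09 = 4.14
  Discussion 94 × 0.05 = 4.7
  Peer review 43 × 0.09 = 3.87
Sum = 67.39
67.39 is ≥ 48 and < 68 → Developing

Developing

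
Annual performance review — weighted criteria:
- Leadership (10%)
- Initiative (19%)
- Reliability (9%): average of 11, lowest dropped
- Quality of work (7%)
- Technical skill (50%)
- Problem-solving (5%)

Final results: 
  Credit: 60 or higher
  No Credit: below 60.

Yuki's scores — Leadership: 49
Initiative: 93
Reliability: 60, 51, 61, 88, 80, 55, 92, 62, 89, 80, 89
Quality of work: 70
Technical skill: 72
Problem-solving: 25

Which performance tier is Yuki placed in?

Credit

Reliability: drop 51 → average of remaining 10 = 756/10 = 75.6
Weighted total:
  Leadership 49 × 0.1 = 4.9
  Initiative 93 × 0.19 = 17.67
  Reliability 75.6 × 0.09 = 6.804
  Quality of work 70 × 0.07 = 4.9
  Technical skill 72 × 0.5 = 36
  Problem-solving 25 × 0.05 = 1.25
Sum = 71.524
71.524 ≥ 60 → Credit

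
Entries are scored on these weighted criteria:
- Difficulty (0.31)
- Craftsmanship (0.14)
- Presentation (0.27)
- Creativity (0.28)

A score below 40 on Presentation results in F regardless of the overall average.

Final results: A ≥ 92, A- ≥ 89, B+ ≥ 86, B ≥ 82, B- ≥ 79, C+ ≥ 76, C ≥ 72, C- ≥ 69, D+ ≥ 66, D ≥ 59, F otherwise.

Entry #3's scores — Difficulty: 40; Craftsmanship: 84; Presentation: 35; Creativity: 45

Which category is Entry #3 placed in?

Presentation score 35 < 40: minimum not met.
Weighted total:
  Difficulty 40 × 0.31 = 12.4
  Craftsmanship 84 × 0.14 = 11.76
  Presentation 35 × 0.27 = 9.45
  Creativity 45 × 0.28 = 12.6
Sum = 46.21
Because the Presentation minimum was not met, the result is F.

F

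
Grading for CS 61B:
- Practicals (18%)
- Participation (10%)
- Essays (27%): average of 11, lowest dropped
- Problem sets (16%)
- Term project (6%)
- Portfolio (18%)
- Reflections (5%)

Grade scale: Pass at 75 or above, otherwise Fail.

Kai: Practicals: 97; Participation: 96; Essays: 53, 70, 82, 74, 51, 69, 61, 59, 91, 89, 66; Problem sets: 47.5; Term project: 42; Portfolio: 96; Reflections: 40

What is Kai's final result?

Pass

Essays: drop 51 → average of remaining 10 = 714/10 = 71.4
Weighted total:
  Practicals 97 × 0.18 = 17.46
  Participation 96 × 0.1 = 9.6
  Essays 71.4 × 0.27 = 19.278
  Problem sets 47.5 × 0.16 = 7.6
  Term project 42 × 0.06 = 2.52
  Portfolio 96 × 0.18 = 17.28
  Reflections 40 × 0.05 = 2
Sum = 75.738
75.738 ≥ 75 → Pass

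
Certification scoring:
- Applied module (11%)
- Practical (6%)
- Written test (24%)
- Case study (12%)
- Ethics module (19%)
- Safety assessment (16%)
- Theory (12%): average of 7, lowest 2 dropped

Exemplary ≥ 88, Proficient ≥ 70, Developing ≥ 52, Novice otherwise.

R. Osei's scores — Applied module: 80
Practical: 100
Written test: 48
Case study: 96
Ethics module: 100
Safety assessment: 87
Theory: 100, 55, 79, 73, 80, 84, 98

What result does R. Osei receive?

Proficient

Theory: drop 55, 73 → average of remaining 5 = 441/5 = 88.2
Weighted total:
  Applied module 80 × 0.11 = 8.8
  Practical 100 × 0.06 = 6
  Written test 48 × 0.24 = 11.52
  Case study 96 × 0.12 = 11.52
  Ethics module 100 × 0.19 = 19
  Safety assessment 87 × 0.16 = 13.92
  Theory 88.2 × 0.12 = 10.584
Sum = 81.344
81.344 is ≥ 70 and < 88 → Proficient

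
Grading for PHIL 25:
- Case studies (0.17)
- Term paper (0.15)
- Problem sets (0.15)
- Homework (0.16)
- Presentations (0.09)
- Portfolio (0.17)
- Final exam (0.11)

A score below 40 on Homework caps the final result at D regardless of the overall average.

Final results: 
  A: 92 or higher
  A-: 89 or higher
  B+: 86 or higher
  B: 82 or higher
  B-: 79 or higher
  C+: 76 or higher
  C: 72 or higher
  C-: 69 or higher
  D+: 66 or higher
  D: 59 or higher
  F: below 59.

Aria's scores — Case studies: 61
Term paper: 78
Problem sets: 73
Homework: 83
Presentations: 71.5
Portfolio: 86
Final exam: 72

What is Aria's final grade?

C

Homework score 83 ≥ 40: minimum met.
Weighted total:
  Case studies 61 × 0.17 = 10.37
  Term paper 78 × 0.15 = 11.7
  Problem sets 73 × 0.15 = 10.95
  Homework 83 × 0.16 = 13.28
  Presentations 71.5 × 0.09 = 6.435
  Portfolio 86 × 0.17 = 14.62
  Final exam 72 × 0.11 = 7.92
Sum = 75.275
75.275 is ≥ 72 and < 76 → C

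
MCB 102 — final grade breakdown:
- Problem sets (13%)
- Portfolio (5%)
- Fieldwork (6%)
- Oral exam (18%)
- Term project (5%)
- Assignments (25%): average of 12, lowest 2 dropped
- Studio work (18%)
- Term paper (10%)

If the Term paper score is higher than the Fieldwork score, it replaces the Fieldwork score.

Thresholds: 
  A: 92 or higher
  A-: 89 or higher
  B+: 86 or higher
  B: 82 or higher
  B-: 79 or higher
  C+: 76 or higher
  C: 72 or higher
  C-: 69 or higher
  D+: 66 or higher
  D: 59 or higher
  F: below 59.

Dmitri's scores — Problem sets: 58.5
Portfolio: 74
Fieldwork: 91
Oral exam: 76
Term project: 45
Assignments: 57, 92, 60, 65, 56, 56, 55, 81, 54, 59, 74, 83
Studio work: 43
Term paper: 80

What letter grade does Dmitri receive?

Assignments: drop 54, 55 → average of remaining 10 = 683/10 = 68.3
Term paper (80) ≤ Fieldwork (91), so Fieldwork stays at 91.
Weighted total:
  Problem sets 58.5 × 0.13 = 7.605
  Portfolio 74 × 0.05 = 3.7
  Fieldwork 91 × 0.06 = 5.46
  Oral exam 76 × 0.18 = 13.68
  Term project 45 × 0.05 = 2.25
  Assignments 68.3 × 0.25 = 17.075
  Studio work 43 × 0.18 = 7.74
  Term paper 80 × 0.1 = 8
Sum = 65.51
65.51 is ≥ 59 and < 66 → D

D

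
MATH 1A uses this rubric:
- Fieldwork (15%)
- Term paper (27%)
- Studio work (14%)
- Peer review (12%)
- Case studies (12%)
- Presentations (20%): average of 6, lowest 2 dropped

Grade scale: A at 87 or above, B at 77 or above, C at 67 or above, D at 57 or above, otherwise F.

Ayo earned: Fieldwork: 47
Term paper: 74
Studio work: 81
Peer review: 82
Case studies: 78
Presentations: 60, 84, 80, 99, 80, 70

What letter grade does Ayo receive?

C

Presentations: drop 60, 70 → average of remaining 4 = 343/4 = 85.75
Weighted total:
  Fieldwork 47 × 0.15 = 7.05
  Term paper 74 × 0.27 = 19.98
  Studio work 81 × 0.14 = 11.34
  Peer review 82 × 0.12 = 9.84
  Case studies 78 × 0.12 = 9.36
  Presentations 85.75 × 0.2 = 17.15
Sum = 74.72
74.72 is ≥ 67 and < 77 → C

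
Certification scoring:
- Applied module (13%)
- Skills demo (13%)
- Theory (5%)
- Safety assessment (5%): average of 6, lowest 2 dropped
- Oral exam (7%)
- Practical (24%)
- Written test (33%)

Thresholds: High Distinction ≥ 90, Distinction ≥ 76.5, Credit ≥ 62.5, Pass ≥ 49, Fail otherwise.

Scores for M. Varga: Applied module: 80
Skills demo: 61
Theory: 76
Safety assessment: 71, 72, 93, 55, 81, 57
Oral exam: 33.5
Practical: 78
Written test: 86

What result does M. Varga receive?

Safety assessment: drop 55, 57 → average of remaining 4 = 317/4 = 79.25
Weighted total:
  Applied module 80 × 0.13 = 10.4
  Skills demo 61 × 0.13 = 7.93
  Theory 76 × 0.05 = 3.8
  Safety assessment 79.25 × 0.05 = 3.9625
  Oral exam 33.5 × 0.07 = 2.345
  Practical 78 × 0.24 = 18.72
  Written test 86 × 0.33 = 28.38
Sum = 75.5375
75.5375 is ≥ 62.5 and < 76.5 → Credit

Credit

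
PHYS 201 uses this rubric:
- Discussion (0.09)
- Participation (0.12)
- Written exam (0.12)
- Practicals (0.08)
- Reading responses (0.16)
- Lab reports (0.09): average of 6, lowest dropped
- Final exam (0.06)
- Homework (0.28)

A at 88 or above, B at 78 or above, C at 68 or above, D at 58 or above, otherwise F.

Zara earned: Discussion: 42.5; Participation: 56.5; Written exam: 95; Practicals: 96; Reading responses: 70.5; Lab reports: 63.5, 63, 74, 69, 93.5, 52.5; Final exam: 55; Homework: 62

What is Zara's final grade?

Lab reports: drop 52.5 → average of remaining 5 = 363/5 = 72.6
Weighted total:
  Discussion 42.5 × 0.09 = 3.825
  Participation 56.5 × 0.12 = 6.78
  Written exam 95 × 0.12 = 11.4
  Practicals 96 × 0.08 = 7.68
  Reading responses 70.5 × 0.16 = 11.28
  Lab reports 72.6 × 0.09 = 6.534
  Final exam 55 × 0.06 = 3.3
  Homework 62 × 0.28 = 17.36
Sum = 68.159
68.159 is ≥ 68 and < 78 → C

C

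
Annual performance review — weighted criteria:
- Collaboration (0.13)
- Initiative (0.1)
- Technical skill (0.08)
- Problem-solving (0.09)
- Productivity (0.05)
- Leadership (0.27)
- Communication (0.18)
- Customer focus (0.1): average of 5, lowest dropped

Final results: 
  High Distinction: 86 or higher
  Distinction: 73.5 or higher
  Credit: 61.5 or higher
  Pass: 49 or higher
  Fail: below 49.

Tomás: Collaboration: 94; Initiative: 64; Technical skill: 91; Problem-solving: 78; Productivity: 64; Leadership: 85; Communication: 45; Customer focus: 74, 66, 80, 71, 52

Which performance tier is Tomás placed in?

Distinction

Customer focus: drop 52 → average of remaining 4 = 291/4 = 72.75
Weighted total:
  Collaboration 94 × 0.13 = 12.22
  Initiative 64 × 0.1 = 6.4
  Technical skill 91 × 0.08 = 7.28
  Problem-solving 78 × 0.09 = 7.02
  Productivity 64 × 0.05 = 3.2
  Leadership 85 × 0.27 = 22.95
  Communication 45 × 0.18 = 8.1
  Customer focus 72.75 × 0.1 = 7.275
Sum = 74.445
74.445 is ≥ 73.5 and < 86 → Distinction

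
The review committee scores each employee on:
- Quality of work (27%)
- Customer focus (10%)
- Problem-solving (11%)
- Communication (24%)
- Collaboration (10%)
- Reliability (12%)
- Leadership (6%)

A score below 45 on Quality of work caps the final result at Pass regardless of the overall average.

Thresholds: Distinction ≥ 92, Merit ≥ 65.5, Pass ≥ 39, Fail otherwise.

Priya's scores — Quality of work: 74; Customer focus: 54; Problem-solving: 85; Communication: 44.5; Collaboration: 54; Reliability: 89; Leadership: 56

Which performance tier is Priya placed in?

Quality of work score 74 ≥ 45: minimum met.
Weighted total:
  Quality of work 74 × 0.27 = 19.98
  Customer focus 54 × 0.1 = 5.4
  Problem-solving 85 × 0.11 = 9.35
  Communication 44.5 × 0.24 = 10.68
  Collaboration 54 × 0.1 = 5.4
  Reliability 89 × 0.12 = 10.68
  Leadership 56 × 0.06 = 3.36
Sum = 64.85
64.85 is ≥ 39 and < 65.5 → Pass

Pass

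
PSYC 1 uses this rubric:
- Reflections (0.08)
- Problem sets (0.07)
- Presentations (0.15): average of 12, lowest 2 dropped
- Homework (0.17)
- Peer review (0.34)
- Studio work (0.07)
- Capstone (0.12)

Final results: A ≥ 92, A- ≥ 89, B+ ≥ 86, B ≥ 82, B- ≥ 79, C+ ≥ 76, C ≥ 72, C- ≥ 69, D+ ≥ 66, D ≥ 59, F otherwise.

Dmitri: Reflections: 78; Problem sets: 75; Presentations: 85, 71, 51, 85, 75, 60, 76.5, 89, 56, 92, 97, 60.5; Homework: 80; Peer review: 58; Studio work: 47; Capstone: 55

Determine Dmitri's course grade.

D+

Presentations: drop 51, 56 → average of remaining 10 = 791/10 = 79.1
Weighted total:
  Reflections 78 × 0.08 = 6.24
  Problem sets 75 × 0.07 = 5.25
  Presentations 79.1 × 0.15 = 11.865
  Homework 80 × 0.17 = 13.6
  Peer review 58 × 0.34 = 19.72
  Studio work 47 × 0.07 = 3.29
  Capstone 55 × 0.12 = 6.6
Sum = 66.565
66.565 is ≥ 66 and < 69 → D+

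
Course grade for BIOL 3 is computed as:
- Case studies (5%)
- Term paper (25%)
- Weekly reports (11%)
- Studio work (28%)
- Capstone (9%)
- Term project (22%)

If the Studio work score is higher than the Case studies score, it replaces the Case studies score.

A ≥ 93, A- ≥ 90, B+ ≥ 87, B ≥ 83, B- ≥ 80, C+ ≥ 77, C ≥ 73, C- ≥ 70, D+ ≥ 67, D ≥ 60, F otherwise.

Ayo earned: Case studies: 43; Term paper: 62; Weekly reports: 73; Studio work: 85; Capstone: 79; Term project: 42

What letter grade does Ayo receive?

Studio work (85) > Case studies (43), so Case studies counts as 85.
Weighted total:
  Case studies 85 × 0.05 = 4.25
  Term paper 62 × 0.25 = 15.5
  Weekly reports 73 × 0.11 = 8.03
  Studio work 85 × 0.28 = 23.8
  Capstone 79 × 0.09 = 7.11
  Term project 42 × 0.22 = 9.24
Sum = 67.93
67.93 is ≥ 67 and < 70 → D+

D+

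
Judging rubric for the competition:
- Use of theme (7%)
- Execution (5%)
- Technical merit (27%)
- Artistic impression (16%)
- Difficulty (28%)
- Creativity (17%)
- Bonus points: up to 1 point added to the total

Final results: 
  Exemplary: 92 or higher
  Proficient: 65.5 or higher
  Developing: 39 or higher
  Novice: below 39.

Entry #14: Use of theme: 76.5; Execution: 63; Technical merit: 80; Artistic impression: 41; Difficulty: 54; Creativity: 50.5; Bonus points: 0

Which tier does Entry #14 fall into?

Weighted total:
  Use of theme 76.5 × 0.07 = 5.355
  Execution 63 × 0.05 = 3.15
  Technical merit 80 × 0.27 = 21.6
  Artistic impression 41 × 0.16 = 6.56
  Difficulty 54 × 0.28 = 15.12
  Creativity 50.5 × 0.17 = 8.585
Sum = 60.37
Bonus points: 60.37 + 0 = 60.37
60.37 is ≥ 39 and < 65.5 → Developing

Developing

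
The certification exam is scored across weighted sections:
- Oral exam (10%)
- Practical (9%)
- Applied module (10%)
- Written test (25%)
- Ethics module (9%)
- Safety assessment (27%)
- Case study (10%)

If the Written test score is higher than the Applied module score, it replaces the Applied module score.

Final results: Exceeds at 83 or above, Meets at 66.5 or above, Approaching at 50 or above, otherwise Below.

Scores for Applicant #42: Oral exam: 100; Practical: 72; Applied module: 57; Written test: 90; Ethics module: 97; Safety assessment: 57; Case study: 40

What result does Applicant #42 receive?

Meets

Written test (90) > Applied module (57), so Applied module counts as 90.
Weighted total:
  Oral exam 100 × 0.1 = 10
  Practical 72 × 0.09 = 6.48
  Applied module 90 × 0.1 = 9
  Written test 90 × 0.25 = 22.5
  Ethics module 97 × 0.09 = 8.73
  Safety assessment 57 × 0.27 = 15.39
  Case study 40 × 0.1 = 4
Sum = 76.1
76.1 is ≥ 66.5 and < 83 → Meets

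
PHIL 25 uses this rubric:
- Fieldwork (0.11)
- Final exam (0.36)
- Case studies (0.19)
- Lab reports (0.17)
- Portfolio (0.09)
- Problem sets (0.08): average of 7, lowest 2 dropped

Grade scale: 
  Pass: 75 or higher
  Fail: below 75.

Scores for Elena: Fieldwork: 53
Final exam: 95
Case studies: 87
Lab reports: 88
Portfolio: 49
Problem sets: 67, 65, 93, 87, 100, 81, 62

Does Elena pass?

Problem sets: drop 62, 65 → average of remaining 5 = 428/5 = 85.6
Weighted total:
  Fieldwork 53 × 0.11 = 5.83
  Final exam 95 × 0.36 = 34.2
  Case studies 87 × 0.19 = 16.53
  Lab reports 88 × 0.17 = 14.96
  Portfolio 49 × 0.09 = 4.41
  Problem sets 85.6 × 0.08 = 6.848
Sum = 82.778
82.778 ≥ 75 → Pass

Pass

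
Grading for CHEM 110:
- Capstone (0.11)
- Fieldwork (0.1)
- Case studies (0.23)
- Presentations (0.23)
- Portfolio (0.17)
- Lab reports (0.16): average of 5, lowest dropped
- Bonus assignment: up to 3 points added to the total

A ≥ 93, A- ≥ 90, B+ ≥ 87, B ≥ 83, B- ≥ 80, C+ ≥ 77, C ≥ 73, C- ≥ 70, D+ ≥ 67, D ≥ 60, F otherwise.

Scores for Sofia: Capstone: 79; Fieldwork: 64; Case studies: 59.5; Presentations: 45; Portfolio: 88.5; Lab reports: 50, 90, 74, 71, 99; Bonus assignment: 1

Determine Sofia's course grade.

Lab reports: drop 50 → average of remaining 4 = 334/4 = 83.5
Weighted total:
  Capstone 79 × 0.11 = 8.69
  Fieldwork 64 × 0.1 = 6.4
  Case studies 59.5 × 0.23 = 13.685
  Presentations 45 × 0.23 = 10.35
  Portfolio 88.5 × 0.17 = 15.045
  Lab reports 83.5 × 0.16 = 13.36
Sum = 67.53
Bonus assignment: 67.53 + 1 = 68.53
68.53 is ≥ 67 and < 70 → D+

D+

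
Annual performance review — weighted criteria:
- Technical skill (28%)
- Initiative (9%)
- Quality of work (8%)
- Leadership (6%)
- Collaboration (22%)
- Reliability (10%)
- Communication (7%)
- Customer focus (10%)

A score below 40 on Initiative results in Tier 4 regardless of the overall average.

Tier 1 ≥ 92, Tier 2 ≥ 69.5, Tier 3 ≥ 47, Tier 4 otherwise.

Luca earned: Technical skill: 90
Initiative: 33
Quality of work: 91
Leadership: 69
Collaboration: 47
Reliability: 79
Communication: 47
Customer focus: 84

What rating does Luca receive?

Tier 4

Initiative score 33 < 40: minimum not met.
Weighted total:
  Technical skill 90 × 0.28 = 25.2
  Initiative 33 × 0.09 = 2.97
  Quality of work 91 × 0.08 = 7.28
  Leadership 69 × 0.06 = 4.14
  Collaboration 47 × 0.22 = 10.34
  Reliability 79 × 0.1 = 7.9
  Communication 47 × 0.07 = 3.29
  Customer focus 84 × 0.1 = 8.4
Sum = 69.52
Because the Initiative minimum was not met, the result is Tier 4.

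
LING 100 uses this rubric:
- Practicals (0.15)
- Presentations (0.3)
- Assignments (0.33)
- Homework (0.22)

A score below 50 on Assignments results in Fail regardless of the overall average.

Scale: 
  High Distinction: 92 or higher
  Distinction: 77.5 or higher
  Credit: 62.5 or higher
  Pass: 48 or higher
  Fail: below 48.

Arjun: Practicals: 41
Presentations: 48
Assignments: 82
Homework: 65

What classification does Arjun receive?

Assignments score 82 ≥ 50: minimum met.
Weighted total:
  Practicals 41 × 0.15 = 6.15
  Presentations 48 × 0.3 = 14.4
  Assignments 82 × 0.33 = 27.06
  Homework 65 × 0.22 = 14.3
Sum = 61.91
61.91 is ≥ 48 and < 62.5 → Pass

Pass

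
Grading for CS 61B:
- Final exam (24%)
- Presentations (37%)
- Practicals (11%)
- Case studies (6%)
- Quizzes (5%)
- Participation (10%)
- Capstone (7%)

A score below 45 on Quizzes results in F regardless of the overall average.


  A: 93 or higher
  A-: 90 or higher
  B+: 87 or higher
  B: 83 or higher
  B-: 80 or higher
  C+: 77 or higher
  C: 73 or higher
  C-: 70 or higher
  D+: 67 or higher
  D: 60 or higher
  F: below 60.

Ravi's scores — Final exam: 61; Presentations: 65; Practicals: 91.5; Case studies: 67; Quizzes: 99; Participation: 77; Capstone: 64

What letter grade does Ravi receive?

Quizzes score 99 ≥ 45: minimum met.
Weighted total:
  Final exam 61 × 0.24 = 14.64
  Presentations 65 × 0.37 = 24.05
  Practicals 91.5 × 0.11 = 10.065
  Case studies 67 × 0.06 = 4.02
  Quizzes 99 × 0.05 = 4.95
  Participation 77 × 0.1 = 7.7
  Capstone 64 × 0.07 = 4.48
Sum = 69.905
69.905 is ≥ 67 and < 70 → D+

D+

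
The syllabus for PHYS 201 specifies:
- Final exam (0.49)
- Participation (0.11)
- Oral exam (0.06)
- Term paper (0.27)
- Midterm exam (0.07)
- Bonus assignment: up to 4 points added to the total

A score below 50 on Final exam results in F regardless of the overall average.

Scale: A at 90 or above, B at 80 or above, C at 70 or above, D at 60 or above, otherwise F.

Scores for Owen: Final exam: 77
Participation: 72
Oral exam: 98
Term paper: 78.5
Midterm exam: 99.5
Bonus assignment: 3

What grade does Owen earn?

B

Final exam score 77 ≥ 50: minimum met.
Weighted total:
  Final exam 77 × 0.49 = 37.73
  Participation 72 × 0.11 = 7.92
  Oral exam 98 × 0.06 = 5.88
  Term paper 78.5 × 0.27 = 21.195
  Midterm exam 99.5 × 0.07 = 6.965
Sum = 79.69
Bonus assignment: 79.69 + 3 = 82.69
82.69 is ≥ 80 and < 90 → B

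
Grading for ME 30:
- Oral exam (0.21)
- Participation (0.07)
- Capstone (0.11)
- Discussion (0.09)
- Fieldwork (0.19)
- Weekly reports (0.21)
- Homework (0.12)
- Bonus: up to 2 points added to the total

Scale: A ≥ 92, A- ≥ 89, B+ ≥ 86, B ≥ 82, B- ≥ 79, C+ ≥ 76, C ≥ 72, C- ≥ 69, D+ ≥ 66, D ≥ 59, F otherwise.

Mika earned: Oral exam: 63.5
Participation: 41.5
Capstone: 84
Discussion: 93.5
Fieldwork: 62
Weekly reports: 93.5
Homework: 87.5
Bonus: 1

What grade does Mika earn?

C+

Weighted total:
  Oral exam 63.5 × 0.21 = 13.335
  Participation 41.5 × 0.07 = 2.905
  Capstone 84 × 0.11 = 9.24
  Discussion 93.5 × 0.09 = 8.415
  Fieldwork 62 × 0.19 = 11.78
  Weekly reports 93.5 × 0.21 = 19.635
  Homework 87.5 × 0.12 = 10.5
Sum = 75.81
Bonus: 75.81 + 1 = 76.81
76.81 is ≥ 76 and < 79 → C+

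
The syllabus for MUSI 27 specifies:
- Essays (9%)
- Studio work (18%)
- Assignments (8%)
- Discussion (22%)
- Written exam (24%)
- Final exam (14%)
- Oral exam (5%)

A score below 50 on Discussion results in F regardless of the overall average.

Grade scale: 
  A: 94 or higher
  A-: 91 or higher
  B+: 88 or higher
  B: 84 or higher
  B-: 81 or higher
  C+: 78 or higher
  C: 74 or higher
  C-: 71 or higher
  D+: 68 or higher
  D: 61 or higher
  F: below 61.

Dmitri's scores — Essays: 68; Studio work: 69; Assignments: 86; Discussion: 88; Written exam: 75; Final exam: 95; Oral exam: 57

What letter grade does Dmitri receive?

Discussion score 88 ≥ 50: minimum met.
Weighted total:
  Essays 68 × 0.09 = 6.12
  Studio work 69 × 0.18 = 12.42
  Assignments 86 × 0.08 = 6.88
  Discussion 88 × 0.22 = 19.36
  Written exam 75 × 0.24 = 18
  Final exam 95 × 0.14 = 13.3
  Oral exam 57 × 0.05 = 2.85
Sum = 78.93
78.93 is ≥ 78 and < 81 → C+

C+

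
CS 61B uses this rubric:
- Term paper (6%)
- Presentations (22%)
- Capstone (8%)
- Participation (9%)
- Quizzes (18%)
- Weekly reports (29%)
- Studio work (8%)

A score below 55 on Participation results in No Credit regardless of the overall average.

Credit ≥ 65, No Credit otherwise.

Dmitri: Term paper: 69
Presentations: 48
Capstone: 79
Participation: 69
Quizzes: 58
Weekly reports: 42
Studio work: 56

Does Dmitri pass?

No Credit

Participation score 69 ≥ 55: minimum met.
Weighted total:
  Term paper 69 × 0.06 = 4.14
  Presentations 48 × 0.22 = 10.56
  Capstone 79 × 0.08 = 6.32
  Participation 69 × 0.09 = 6.21
  Quizzes 58 × 0.18 = 10.44
  Weekly reports 42 × 0.29 = 12.18
  Studio work 56 × 0.08 = 4.48
Sum = 54.33
54.33 < 65 → No Credit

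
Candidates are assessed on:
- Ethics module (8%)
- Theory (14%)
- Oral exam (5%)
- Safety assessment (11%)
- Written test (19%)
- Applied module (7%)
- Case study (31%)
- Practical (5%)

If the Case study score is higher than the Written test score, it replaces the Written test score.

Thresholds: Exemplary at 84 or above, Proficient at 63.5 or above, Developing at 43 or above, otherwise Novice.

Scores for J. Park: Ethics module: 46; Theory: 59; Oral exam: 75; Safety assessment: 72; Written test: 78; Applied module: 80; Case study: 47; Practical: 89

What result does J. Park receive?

Developing

Case study (47) ≤ Written test (78), so Written test stays at 78.
Weighted total:
  Ethics module 46 × 0.08 = 3.68
  Theory 59 × 0.14 = 8.26
  Oral exam 75 × 0.05 = 3.75
  Safety assessment 72 × 0.11 = 7.92
  Written test 78 × 0.19 = 14.82
  Applied module 80 × 0.07 = 5.6
  Case study 47 × 0.31 = 14.57
  Practical 89 × 0.05 = 4.45
Sum = 63.05
63.05 is ≥ 43 and < 63.5 → Developing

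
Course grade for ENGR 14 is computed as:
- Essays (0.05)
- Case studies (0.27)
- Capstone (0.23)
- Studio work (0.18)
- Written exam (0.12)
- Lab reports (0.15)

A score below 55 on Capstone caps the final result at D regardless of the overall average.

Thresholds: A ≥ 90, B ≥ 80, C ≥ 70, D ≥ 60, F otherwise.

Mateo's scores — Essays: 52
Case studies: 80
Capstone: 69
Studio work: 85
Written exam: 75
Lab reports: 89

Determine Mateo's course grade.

Capstone score 69 ≥ 55: minimum met.
Weighted total:
  Essays 52 × 0.05 = 2.6
  Case studies 80 × 0.27 = 21.6
  Capstone 69 × 0.23 = 15.87
  Studio work 85 × 0.18 = 15.3
  Written exam 75 × 0.12 = 9
  Lab reports 89 × 0.15 = 13.35
Sum = 77.72
77.72 is ≥ 70 and < 80 → C

C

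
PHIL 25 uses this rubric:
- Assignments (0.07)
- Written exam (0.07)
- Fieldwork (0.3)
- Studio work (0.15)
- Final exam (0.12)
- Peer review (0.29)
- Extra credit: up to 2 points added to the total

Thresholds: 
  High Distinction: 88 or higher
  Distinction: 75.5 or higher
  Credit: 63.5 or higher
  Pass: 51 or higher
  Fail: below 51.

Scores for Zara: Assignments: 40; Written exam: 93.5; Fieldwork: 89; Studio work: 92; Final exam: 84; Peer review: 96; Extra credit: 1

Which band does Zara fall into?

High Distinction

Weighted total:
  Assignments 40 × 0.07 = 2.8
  Written exam 93.5 × 0.07 = 6.545
  Fieldwork 89 × 0.3 = 26.7
  Studio work 92 × 0.15 = 13.8
  Final exam 84 × 0.12 = 10.08
  Peer review 96 × 0.29 = 27.84
Sum = 87.765
Extra credit: 87.765 + 1 = 88.765
88.765 ≥ 88 → High Distinction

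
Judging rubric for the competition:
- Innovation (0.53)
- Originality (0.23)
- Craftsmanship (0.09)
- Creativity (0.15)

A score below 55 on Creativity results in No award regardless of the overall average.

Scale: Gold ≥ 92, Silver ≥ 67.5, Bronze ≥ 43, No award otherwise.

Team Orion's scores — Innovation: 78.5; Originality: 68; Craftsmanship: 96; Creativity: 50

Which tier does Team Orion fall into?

No award

Creativity score 50 < 55: minimum not met.
Weighted total:
  Innovation 78.5 × 0.53 = 41.605
  Originality 68 × 0.23 = 15.64
  Craftsmanship 96 × 0.09 = 8.64
  Creativity 50 × 0.15 = 7.5
Sum = 73.385
Because the Creativity minimum was not met, the result is No award.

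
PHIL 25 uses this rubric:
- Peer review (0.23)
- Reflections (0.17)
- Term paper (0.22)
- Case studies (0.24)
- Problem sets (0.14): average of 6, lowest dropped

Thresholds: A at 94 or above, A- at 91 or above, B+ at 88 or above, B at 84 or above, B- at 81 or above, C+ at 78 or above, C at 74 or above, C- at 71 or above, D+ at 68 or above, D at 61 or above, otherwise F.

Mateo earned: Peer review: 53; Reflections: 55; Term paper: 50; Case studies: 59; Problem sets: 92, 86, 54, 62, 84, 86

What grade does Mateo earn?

Problem sets: drop 54 → average of remaining 5 = 410/5 = 82
Weighted total:
  Peer review 53 × 0.23 = 12.19
  Reflections 55 × 0.17 = 9.35
  Term paper 50 × 0.22 = 11
  Case studies 59 × 0.24 = 14.16
  Problem sets 82 × 0.14 = 11.48
Sum = 58.18
58.18 < 61 → F

F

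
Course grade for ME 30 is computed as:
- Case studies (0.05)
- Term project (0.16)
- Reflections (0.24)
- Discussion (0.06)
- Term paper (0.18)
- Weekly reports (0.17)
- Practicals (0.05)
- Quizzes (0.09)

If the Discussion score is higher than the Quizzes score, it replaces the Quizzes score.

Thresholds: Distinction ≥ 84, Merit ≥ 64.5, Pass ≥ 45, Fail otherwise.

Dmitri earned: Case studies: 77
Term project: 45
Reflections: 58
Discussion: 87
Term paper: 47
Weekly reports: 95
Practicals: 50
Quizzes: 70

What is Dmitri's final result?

Discussion (87) > Quizzes (70), so Quizzes counts as 87.
Weighted total:
  Case studies 77 × 0.05 = 3.85
  Term project 45 × 0.16 = 7.2
  Reflections 58 × 0.24 = 13.92
  Discussion 87 × 0.06 = 5.22
  Term paper 47 × 0.18 = 8.46
  Weekly reports 95 × 0.17 = 16.15
  Practicals 50 × 0.05 = 2.5
  Quizzes 87 × 0.09 = 7.83
Sum = 65.13
65.13 is ≥ 64.5 and < 84 → Merit

Merit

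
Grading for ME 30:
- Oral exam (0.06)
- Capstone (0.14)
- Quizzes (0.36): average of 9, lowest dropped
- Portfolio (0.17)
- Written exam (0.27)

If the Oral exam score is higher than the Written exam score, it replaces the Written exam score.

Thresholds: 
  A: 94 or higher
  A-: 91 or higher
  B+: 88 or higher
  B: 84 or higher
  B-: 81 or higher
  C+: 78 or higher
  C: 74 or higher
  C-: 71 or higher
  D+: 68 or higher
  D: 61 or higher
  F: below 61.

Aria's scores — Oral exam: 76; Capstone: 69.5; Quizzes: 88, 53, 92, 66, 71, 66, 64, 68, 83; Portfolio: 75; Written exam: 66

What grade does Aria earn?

C

Quizzes: drop 53 → average of remaining 8 = 598/8 = 74.75
Oral exam (76) > Written exam (66), so Written exam counts as 76.
Weighted total:
  Oral exam 76 × 0.06 = 4.56
  Capstone 69.5 × 0.14 = 9.73
  Quizzes 74.75 × 0.36 = 26.91
  Portfolio 75 × 0.17 = 12.75
  Written exam 76 × 0.27 = 20.52
Sum = 74.47
74.47 is ≥ 74 and < 78 → C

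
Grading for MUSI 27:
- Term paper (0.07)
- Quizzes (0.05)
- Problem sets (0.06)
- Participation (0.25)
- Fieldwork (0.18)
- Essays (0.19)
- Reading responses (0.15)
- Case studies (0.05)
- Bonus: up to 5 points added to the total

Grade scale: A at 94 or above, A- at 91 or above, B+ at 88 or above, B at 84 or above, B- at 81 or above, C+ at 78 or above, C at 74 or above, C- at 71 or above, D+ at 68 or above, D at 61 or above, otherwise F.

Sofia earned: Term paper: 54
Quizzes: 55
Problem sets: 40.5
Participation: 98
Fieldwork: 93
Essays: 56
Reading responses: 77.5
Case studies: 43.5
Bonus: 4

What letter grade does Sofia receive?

Weighted total:
  Term paper 54 × 0.07 = 3.78
  Quizzes 55 × 0.05 = 2.75
  Problem sets 40.5 × 0.06 = 2.43
  Participation 98 × 0.25 = 24.5
  Fieldwork 93 × 0.18 = 16.74
  Essays 56 × 0.19 = 10.64
  Reading responses 77.5 × 0.15 = 11.625
  Case studies 43.5 × 0.05 = 2.175
Sum = 74.64
Bonus: 74.64 + 4 = 78.64
78.64 is ≥ 78 and < 81 → C+

C+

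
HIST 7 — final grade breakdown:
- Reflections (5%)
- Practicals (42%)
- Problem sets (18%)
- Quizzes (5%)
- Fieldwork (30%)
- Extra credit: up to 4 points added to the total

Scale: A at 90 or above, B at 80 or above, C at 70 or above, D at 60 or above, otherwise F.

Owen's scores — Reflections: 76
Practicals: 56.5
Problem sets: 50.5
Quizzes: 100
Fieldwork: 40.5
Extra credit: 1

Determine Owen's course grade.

F

Weighted total:
  Reflections 76 × 0.05 = 3.8
  Practicals 56.5 × 0.42 = 23.73
  Problem sets 50.5 × 0.18 = 9.09
  Quizzes 100 × 0.05 = 5
  Fieldwork 40.5 × 0.3 = 12.15
Sum = 53.77
Extra credit: 53.77 + 1 = 54.77
54.77 < 60 → F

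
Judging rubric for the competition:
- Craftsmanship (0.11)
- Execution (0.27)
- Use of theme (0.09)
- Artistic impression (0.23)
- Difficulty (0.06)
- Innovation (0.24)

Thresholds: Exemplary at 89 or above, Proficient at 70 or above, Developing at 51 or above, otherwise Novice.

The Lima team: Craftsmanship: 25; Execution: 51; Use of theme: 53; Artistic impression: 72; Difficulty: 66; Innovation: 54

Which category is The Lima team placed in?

Developing

Weighted total:
  Craftsmanship 25 × 0.11 = 2.75
  Execution 51 × 0.27 = 13.77
  Use of theme 53 × 0.09 = 4.77
  Artistic impression 72 × 0.23 = 16.56
  Difficulty 66 × 0.06 = 3.96
  Innovation 54 × 0.24 = 12.96
Sum = 54.77
54.77 is ≥ 51 and < 70 → Developing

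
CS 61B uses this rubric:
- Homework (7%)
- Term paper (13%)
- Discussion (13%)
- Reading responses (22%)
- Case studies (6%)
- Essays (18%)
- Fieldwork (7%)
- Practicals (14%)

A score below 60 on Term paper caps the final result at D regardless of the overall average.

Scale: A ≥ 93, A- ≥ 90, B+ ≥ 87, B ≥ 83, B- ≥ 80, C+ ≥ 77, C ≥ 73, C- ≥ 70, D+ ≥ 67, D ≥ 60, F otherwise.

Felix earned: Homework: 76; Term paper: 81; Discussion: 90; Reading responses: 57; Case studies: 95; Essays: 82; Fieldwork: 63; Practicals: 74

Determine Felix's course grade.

Term paper score 81 ≥ 60: minimum met.
Weighted total:
  Homework 76 × 0.07 = 5.32
  Term paper 81 × 0.13 = 10.53
  Discussion 90 × 0.13 = 11.7
  Reading responses 57 × 0.22 = 12.54
  Case studies 95 × 0.06 = 5.7
  Essays 82 × 0.18 = 14.76
  Fieldwork 63 × 0.07 = 4.41
  Practicals 74 × 0.14 = 10.36
Sum = 75.32
75.32 is ≥ 73 and < 77 → C

C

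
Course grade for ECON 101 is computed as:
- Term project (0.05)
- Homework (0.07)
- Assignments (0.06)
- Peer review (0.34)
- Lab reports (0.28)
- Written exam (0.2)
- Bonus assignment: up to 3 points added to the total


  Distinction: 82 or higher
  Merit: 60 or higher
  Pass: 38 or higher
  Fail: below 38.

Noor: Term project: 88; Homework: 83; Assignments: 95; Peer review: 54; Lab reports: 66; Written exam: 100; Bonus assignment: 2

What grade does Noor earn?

Merit

Weighted total:
  Term project 88 × 0.05 = 4.4
  Homework 83 × 0.07 = 5.81
  Assignments 95 × 0.06 = 5.7
  Peer review 54 × 0.34 = 18.36
  Lab reports 66 × 0.28 = 18.48
  Written exam 100 × 0.2 = 20
Sum = 72.75
Bonus assignment: 72.75 + 2 = 74.75
74.75 is ≥ 60 and < 82 → Merit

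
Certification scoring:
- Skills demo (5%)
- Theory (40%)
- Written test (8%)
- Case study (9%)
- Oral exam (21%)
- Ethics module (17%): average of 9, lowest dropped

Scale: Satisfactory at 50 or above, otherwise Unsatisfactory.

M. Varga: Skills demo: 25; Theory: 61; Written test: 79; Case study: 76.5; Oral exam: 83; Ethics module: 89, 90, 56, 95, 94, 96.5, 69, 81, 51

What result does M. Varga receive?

Satisfactory

Ethics module: drop 51 → average of remaining 8 = 670.5/8 = 83.8125
Weighted total:
  Skills demo 25 × 0.05 = 1.25
  Theory 61 × 0.4 = 24.4
  Written test 79 × 0.08 = 6.32
  Case study 76.5 × 0.09 = 6.885
  Oral exam 83 × 0.21 = 17.43
  Ethics module 83.8125 × 0.17 = 14.248125
Sum = 70.533125
70.533125 ≥ 50 → Satisfactory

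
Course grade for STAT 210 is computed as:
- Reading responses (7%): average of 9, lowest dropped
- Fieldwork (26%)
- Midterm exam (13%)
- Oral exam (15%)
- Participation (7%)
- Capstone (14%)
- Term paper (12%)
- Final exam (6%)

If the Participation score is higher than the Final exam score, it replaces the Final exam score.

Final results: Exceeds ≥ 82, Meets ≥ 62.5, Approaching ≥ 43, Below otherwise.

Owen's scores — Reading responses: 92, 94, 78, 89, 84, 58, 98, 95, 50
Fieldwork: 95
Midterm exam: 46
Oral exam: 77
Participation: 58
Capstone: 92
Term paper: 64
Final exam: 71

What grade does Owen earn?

Reading responses: drop 50 → average of remaining 8 = 688/8 = 86
Participation (58) ≤ Final exam (71), so Final exam stays at 71.
Weighted total:
  Reading responses 86 × 0.07 = 6.02
  Fieldwork 95 × 0.26 = 24.7
  Midterm exam 46 × 0.13 = 5.98
  Oral exam 77 × 0.15 = 11.55
  Participation 58 × 0.07 = 4.06
  Capstone 92 × 0.14 = 12.88
  Term paper 64 × 0.12 = 7.68
  Final exam 71 × 0.06 = 4.26
Sum = 77.13
77.13 is ≥ 62.5 and < 82 → Meets

Meets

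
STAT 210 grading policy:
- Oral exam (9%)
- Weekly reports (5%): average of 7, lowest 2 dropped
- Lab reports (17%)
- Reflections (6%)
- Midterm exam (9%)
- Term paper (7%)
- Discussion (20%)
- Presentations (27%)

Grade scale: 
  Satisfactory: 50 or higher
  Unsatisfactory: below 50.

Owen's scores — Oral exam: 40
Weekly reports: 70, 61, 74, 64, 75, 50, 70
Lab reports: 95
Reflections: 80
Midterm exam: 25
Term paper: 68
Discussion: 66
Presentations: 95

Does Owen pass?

Weekly reports: drop 50, 61 → average of remaining 5 = 353/5 = 70.6
Weighted total:
  Oral exam 40 × 0.09 = 3.6
  Weekly reports 70.6 × 0.05 = 3.53
  Lab reports 95 × 0.17 = 16.15
  Reflections 80 × 0.06 = 4.8
  Midterm exam 25 × 0.09 = 2.25
  Term paper 68 × 0.07 = 4.76
  Discussion 66 × 0.2 = 13.2
  Presentations 95 × 0.27 = 25.65
Sum = 73.94
73.94 ≥ 50 → Satisfactory

Satisfactory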